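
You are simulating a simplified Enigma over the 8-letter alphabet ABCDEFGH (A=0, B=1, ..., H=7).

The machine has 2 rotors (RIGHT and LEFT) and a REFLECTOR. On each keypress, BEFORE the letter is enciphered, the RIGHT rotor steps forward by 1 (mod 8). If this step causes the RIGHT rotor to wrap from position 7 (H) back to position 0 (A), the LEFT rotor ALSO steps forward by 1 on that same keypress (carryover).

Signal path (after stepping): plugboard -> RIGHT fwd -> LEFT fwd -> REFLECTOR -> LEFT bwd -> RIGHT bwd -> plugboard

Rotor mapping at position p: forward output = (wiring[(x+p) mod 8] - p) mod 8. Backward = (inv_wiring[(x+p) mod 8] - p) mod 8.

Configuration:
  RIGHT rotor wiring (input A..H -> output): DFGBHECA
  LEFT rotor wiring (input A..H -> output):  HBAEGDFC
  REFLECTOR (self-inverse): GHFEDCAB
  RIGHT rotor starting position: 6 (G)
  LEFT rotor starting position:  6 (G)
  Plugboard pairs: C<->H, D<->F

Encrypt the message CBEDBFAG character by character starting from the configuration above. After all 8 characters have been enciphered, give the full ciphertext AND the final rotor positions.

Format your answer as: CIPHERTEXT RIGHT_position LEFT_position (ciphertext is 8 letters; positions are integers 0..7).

Answer: AABEGGDF 6 7

Derivation:
Char 1 ('C'): step: R->7, L=6; C->plug->H->R->D->L->D->refl->E->L'->B->R'->A->plug->A
Char 2 ('B'): step: R->0, L->7 (L advanced); B->plug->B->R->F->L->H->refl->B->L'->D->R'->A->plug->A
Char 3 ('E'): step: R->1, L=7; E->plug->E->R->D->L->B->refl->H->L'->F->R'->B->plug->B
Char 4 ('D'): step: R->2, L=7; D->plug->F->R->G->L->E->refl->D->L'->A->R'->E->plug->E
Char 5 ('B'): step: R->3, L=7; B->plug->B->R->E->L->F->refl->C->L'->C->R'->G->plug->G
Char 6 ('F'): step: R->4, L=7; F->plug->D->R->E->L->F->refl->C->L'->C->R'->G->plug->G
Char 7 ('A'): step: R->5, L=7; A->plug->A->R->H->L->G->refl->A->L'->B->R'->F->plug->D
Char 8 ('G'): step: R->6, L=7; G->plug->G->R->B->L->A->refl->G->L'->H->R'->D->plug->F
Final: ciphertext=AABEGGDF, RIGHT=6, LEFT=7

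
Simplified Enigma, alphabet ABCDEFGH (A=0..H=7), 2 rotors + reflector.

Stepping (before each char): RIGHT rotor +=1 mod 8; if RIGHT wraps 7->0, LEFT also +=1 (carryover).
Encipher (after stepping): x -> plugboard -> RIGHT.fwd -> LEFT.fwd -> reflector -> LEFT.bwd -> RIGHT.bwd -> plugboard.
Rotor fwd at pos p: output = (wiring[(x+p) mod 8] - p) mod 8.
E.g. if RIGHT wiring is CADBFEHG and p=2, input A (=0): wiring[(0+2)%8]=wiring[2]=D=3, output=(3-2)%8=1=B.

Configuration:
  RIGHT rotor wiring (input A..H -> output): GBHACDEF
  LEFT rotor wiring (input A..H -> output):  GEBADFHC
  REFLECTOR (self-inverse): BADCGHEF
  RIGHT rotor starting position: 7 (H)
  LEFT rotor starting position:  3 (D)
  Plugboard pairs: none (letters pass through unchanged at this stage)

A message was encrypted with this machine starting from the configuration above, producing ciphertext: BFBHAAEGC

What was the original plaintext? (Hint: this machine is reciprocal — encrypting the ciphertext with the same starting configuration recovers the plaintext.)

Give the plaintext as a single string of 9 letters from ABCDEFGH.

Char 1 ('B'): step: R->0, L->4 (L advanced); B->plug->B->R->B->L->B->refl->A->L'->F->R'->H->plug->H
Char 2 ('F'): step: R->1, L=4; F->plug->F->R->D->L->G->refl->E->L'->H->R'->C->plug->C
Char 3 ('B'): step: R->2, L=4; B->plug->B->R->G->L->F->refl->H->L'->A->R'->C->plug->C
Char 4 ('H'): step: R->3, L=4; H->plug->H->R->E->L->C->refl->D->L'->C->R'->E->plug->E
Char 5 ('A'): step: R->4, L=4; A->plug->A->R->G->L->F->refl->H->L'->A->R'->C->plug->C
Char 6 ('A'): step: R->5, L=4; A->plug->A->R->G->L->F->refl->H->L'->A->R'->C->plug->C
Char 7 ('E'): step: R->6, L=4; E->plug->E->R->B->L->B->refl->A->L'->F->R'->H->plug->H
Char 8 ('G'): step: R->7, L=4; G->plug->G->R->E->L->C->refl->D->L'->C->R'->C->plug->C
Char 9 ('C'): step: R->0, L->5 (L advanced); C->plug->C->R->H->L->G->refl->E->L'->F->R'->H->plug->H

Answer: HCCECCHCH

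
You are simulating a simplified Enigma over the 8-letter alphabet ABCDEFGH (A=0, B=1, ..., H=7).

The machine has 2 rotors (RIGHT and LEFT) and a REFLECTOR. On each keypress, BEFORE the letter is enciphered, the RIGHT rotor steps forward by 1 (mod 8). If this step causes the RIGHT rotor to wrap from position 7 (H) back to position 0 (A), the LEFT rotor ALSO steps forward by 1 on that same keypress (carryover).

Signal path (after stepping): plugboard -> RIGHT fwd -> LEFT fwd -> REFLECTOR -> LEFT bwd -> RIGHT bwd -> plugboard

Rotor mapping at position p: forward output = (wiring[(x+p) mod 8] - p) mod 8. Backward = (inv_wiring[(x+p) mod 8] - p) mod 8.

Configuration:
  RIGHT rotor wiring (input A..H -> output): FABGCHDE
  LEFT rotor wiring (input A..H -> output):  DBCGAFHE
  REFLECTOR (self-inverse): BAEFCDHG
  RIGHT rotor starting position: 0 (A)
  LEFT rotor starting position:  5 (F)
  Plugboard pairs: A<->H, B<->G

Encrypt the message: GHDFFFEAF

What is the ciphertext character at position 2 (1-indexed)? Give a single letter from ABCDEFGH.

Char 1 ('G'): step: R->1, L=5; G->plug->B->R->A->L->A->refl->B->L'->G->R'->E->plug->E
Char 2 ('H'): step: R->2, L=5; H->plug->A->R->H->L->D->refl->F->L'->F->R'->D->plug->D

D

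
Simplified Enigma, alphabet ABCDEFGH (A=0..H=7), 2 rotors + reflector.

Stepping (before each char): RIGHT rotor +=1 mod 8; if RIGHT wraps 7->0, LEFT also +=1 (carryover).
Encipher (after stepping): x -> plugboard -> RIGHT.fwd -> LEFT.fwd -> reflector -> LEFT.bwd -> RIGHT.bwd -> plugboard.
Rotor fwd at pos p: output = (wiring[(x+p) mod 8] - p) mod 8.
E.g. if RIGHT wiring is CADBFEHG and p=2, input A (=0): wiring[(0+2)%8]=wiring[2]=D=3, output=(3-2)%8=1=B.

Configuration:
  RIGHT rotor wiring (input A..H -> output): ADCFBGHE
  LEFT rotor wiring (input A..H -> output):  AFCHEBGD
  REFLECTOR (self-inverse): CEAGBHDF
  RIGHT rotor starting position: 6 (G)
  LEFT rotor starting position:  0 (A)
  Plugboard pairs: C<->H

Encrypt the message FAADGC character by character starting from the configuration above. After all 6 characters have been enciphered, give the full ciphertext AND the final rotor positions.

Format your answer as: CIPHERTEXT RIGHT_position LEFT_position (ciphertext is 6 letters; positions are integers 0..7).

Answer: CEGGED 4 1

Derivation:
Char 1 ('F'): step: R->7, L=0; F->plug->F->R->C->L->C->refl->A->L'->A->R'->H->plug->C
Char 2 ('A'): step: R->0, L->1 (L advanced); A->plug->A->R->A->L->E->refl->B->L'->B->R'->E->plug->E
Char 3 ('A'): step: R->1, L=1; A->plug->A->R->C->L->G->refl->D->L'->D->R'->G->plug->G
Char 4 ('D'): step: R->2, L=1; D->plug->D->R->E->L->A->refl->C->L'->G->R'->G->plug->G
Char 5 ('G'): step: R->3, L=1; G->plug->G->R->A->L->E->refl->B->L'->B->R'->E->plug->E
Char 6 ('C'): step: R->4, L=1; C->plug->H->R->B->L->B->refl->E->L'->A->R'->D->plug->D
Final: ciphertext=CEGGED, RIGHT=4, LEFT=1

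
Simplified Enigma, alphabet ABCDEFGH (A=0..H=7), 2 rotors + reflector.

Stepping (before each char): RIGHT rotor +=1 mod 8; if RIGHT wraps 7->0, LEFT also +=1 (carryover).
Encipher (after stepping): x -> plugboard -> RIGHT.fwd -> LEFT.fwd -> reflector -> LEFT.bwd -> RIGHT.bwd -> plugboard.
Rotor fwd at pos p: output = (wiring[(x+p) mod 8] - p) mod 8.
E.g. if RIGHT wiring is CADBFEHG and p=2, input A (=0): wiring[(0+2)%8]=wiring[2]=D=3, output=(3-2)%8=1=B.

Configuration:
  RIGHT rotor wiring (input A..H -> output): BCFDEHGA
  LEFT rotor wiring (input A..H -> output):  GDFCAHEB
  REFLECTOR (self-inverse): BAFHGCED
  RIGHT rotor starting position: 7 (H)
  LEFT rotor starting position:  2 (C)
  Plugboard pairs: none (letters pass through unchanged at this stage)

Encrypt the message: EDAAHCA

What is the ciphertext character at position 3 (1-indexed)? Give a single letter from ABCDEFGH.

Char 1 ('E'): step: R->0, L->3 (L advanced); E->plug->E->R->E->L->G->refl->E->L'->C->R'->B->plug->B
Char 2 ('D'): step: R->1, L=3; D->plug->D->R->D->L->B->refl->A->L'->G->R'->E->plug->E
Char 3 ('A'): step: R->2, L=3; A->plug->A->R->D->L->B->refl->A->L'->G->R'->F->plug->F

F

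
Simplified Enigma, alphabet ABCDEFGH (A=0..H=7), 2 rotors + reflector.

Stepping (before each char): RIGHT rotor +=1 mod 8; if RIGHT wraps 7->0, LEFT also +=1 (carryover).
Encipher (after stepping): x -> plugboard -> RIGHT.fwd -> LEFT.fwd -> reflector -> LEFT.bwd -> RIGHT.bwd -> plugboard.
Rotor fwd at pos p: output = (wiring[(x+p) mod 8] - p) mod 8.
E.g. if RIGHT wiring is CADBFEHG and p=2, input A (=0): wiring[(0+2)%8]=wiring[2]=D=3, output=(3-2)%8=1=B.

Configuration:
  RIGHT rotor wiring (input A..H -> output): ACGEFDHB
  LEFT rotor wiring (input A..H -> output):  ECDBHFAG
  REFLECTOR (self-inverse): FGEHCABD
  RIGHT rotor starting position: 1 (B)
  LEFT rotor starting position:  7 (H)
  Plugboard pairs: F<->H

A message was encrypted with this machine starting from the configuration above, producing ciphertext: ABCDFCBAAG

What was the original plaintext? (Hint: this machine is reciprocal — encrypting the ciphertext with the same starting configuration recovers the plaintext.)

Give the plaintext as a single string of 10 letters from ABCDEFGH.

Char 1 ('A'): step: R->2, L=7; A->plug->A->R->E->L->C->refl->E->L'->D->R'->C->plug->C
Char 2 ('B'): step: R->3, L=7; B->plug->B->R->C->L->D->refl->H->L'->A->R'->C->plug->C
Char 3 ('C'): step: R->4, L=7; C->plug->C->R->D->L->E->refl->C->L'->E->R'->E->plug->E
Char 4 ('D'): step: R->5, L=7; D->plug->D->R->D->L->E->refl->C->L'->E->R'->C->plug->C
Char 5 ('F'): step: R->6, L=7; F->plug->H->R->F->L->A->refl->F->L'->B->R'->A->plug->A
Char 6 ('C'): step: R->7, L=7; C->plug->C->R->D->L->E->refl->C->L'->E->R'->G->plug->G
Char 7 ('B'): step: R->0, L->0 (L advanced); B->plug->B->R->C->L->D->refl->H->L'->E->R'->D->plug->D
Char 8 ('A'): step: R->1, L=0; A->plug->A->R->B->L->C->refl->E->L'->A->R'->G->plug->G
Char 9 ('A'): step: R->2, L=0; A->plug->A->R->E->L->H->refl->D->L'->C->R'->B->plug->B
Char 10 ('G'): step: R->3, L=0; G->plug->G->R->H->L->G->refl->B->L'->D->R'->H->plug->F

Answer: CCECAGDGBF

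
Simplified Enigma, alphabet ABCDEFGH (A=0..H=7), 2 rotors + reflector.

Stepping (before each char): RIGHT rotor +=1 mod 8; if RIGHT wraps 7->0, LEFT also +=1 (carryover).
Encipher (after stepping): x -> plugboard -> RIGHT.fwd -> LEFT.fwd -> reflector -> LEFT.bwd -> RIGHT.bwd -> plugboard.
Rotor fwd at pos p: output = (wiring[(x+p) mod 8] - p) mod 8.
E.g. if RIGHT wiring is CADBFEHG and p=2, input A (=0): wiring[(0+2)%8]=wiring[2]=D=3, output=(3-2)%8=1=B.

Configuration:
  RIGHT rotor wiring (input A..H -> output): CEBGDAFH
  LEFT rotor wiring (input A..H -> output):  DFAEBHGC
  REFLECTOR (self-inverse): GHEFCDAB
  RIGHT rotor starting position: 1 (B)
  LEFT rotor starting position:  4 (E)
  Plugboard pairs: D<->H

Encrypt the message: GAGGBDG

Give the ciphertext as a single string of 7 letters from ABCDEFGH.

Answer: CFBBFHA

Derivation:
Char 1 ('G'): step: R->2, L=4; G->plug->G->R->A->L->F->refl->D->L'->B->R'->C->plug->C
Char 2 ('A'): step: R->3, L=4; A->plug->A->R->D->L->G->refl->A->L'->H->R'->F->plug->F
Char 3 ('G'): step: R->4, L=4; G->plug->G->R->F->L->B->refl->H->L'->E->R'->B->plug->B
Char 4 ('G'): step: R->5, L=4; G->plug->G->R->B->L->D->refl->F->L'->A->R'->B->plug->B
Char 5 ('B'): step: R->6, L=4; B->plug->B->R->B->L->D->refl->F->L'->A->R'->F->plug->F
Char 6 ('D'): step: R->7, L=4; D->plug->H->R->G->L->E->refl->C->L'->C->R'->D->plug->H
Char 7 ('G'): step: R->0, L->5 (L advanced); G->plug->G->R->F->L->D->refl->F->L'->C->R'->A->plug->A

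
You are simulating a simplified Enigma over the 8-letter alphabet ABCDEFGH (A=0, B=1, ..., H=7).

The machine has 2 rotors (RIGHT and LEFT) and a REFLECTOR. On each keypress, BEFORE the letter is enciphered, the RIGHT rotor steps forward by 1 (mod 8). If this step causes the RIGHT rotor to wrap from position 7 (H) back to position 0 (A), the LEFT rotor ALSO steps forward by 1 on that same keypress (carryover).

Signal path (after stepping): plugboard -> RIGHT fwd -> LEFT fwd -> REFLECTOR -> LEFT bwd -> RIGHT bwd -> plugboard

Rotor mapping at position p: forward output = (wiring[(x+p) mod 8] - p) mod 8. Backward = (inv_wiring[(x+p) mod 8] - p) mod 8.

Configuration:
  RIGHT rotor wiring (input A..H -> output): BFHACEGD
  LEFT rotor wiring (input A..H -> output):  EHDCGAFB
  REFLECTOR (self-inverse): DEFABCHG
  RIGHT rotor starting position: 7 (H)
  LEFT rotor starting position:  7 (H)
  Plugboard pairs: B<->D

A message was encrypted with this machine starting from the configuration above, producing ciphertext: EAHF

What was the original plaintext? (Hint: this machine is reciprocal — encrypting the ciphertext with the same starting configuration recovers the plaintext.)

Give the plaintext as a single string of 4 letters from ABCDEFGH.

Char 1 ('E'): step: R->0, L->0 (L advanced); E->plug->E->R->C->L->D->refl->A->L'->F->R'->B->plug->D
Char 2 ('A'): step: R->1, L=0; A->plug->A->R->E->L->G->refl->H->L'->B->R'->D->plug->B
Char 3 ('H'): step: R->2, L=0; H->plug->H->R->D->L->C->refl->F->L'->G->R'->B->plug->D
Char 4 ('F'): step: R->3, L=0; F->plug->F->R->G->L->F->refl->C->L'->D->R'->D->plug->B

Answer: DBDB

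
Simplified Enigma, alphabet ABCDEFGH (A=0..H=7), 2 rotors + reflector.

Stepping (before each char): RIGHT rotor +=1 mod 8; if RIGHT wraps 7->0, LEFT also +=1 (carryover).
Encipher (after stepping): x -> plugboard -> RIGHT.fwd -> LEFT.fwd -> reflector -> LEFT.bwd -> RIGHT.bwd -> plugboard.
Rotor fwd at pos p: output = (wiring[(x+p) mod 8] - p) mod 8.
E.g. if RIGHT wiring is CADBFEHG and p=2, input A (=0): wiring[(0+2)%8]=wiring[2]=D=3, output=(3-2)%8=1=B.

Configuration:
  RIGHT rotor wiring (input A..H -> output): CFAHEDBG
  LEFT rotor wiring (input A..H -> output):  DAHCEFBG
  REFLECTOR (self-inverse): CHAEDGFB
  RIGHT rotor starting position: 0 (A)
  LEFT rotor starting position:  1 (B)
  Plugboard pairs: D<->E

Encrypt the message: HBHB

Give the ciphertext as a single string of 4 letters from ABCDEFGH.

Char 1 ('H'): step: R->1, L=1; H->plug->H->R->B->L->G->refl->F->L'->G->R'->C->plug->C
Char 2 ('B'): step: R->2, L=1; B->plug->B->R->F->L->A->refl->C->L'->H->R'->E->plug->D
Char 3 ('H'): step: R->3, L=1; H->plug->H->R->F->L->A->refl->C->L'->H->R'->F->plug->F
Char 4 ('B'): step: R->4, L=1; B->plug->B->R->H->L->C->refl->A->L'->F->R'->C->plug->C

Answer: CDFC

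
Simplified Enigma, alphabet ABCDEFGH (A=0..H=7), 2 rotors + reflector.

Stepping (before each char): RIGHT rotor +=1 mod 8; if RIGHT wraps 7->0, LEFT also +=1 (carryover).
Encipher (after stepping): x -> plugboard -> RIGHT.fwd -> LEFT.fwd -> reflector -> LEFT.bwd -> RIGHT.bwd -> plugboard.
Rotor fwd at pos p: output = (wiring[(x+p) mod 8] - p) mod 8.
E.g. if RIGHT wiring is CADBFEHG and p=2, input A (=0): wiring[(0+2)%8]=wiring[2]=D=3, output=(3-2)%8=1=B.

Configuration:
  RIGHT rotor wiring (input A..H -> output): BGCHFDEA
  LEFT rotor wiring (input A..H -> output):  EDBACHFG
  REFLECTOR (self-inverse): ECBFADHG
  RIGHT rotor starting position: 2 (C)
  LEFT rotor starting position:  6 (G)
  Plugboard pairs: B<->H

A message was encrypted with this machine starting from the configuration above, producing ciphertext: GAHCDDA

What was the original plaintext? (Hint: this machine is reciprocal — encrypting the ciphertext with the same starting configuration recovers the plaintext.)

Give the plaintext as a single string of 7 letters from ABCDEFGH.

Char 1 ('G'): step: R->3, L=6; G->plug->G->R->D->L->F->refl->D->L'->E->R'->A->plug->A
Char 2 ('A'): step: R->4, L=6; A->plug->A->R->B->L->A->refl->E->L'->G->R'->G->plug->G
Char 3 ('H'): step: R->5, L=6; H->plug->B->R->H->L->B->refl->C->L'->F->R'->F->plug->F
Char 4 ('C'): step: R->6, L=6; C->plug->C->R->D->L->F->refl->D->L'->E->R'->E->plug->E
Char 5 ('D'): step: R->7, L=6; D->plug->D->R->D->L->F->refl->D->L'->E->R'->G->plug->G
Char 6 ('D'): step: R->0, L->7 (L advanced); D->plug->D->R->H->L->G->refl->H->L'->A->R'->H->plug->B
Char 7 ('A'): step: R->1, L=7; A->plug->A->R->F->L->D->refl->F->L'->B->R'->B->plug->H

Answer: AGFEGBH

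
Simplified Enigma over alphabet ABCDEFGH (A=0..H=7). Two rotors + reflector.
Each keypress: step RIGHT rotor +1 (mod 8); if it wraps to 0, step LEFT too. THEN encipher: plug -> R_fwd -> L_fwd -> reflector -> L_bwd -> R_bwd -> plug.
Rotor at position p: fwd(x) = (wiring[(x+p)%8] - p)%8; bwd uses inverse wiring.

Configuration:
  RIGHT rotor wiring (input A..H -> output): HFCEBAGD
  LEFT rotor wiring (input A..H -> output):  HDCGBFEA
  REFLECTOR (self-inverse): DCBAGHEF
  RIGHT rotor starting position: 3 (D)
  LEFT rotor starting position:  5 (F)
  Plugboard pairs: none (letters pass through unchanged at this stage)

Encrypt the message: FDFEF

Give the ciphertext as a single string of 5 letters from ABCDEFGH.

Char 1 ('F'): step: R->4, L=5; F->plug->F->R->B->L->H->refl->F->L'->F->R'->A->plug->A
Char 2 ('D'): step: R->5, L=5; D->plug->D->R->C->L->D->refl->A->L'->A->R'->E->plug->E
Char 3 ('F'): step: R->6, L=5; F->plug->F->R->G->L->B->refl->C->L'->D->R'->G->plug->G
Char 4 ('E'): step: R->7, L=5; E->plug->E->R->F->L->F->refl->H->L'->B->R'->G->plug->G
Char 5 ('F'): step: R->0, L->6 (L advanced); F->plug->F->R->A->L->G->refl->E->L'->E->R'->D->plug->D

Answer: AEGGD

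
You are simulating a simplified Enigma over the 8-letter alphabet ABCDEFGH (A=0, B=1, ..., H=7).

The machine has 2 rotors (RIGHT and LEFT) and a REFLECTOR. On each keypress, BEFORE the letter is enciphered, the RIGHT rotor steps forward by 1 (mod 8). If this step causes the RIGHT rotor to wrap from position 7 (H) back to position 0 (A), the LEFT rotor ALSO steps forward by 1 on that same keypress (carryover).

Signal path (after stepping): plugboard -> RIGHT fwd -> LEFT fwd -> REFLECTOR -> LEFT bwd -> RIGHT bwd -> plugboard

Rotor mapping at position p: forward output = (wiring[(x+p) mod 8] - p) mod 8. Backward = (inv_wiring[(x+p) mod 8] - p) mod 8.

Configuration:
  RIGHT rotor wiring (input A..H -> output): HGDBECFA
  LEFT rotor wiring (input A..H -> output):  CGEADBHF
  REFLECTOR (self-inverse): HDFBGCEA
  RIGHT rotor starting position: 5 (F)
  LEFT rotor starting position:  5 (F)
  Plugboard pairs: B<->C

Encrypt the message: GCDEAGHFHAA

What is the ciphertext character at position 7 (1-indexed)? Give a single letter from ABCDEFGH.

Char 1 ('G'): step: R->6, L=5; G->plug->G->R->G->L->D->refl->B->L'->E->R'->H->plug->H
Char 2 ('C'): step: R->7, L=5; C->plug->B->R->A->L->E->refl->G->L'->H->R'->C->plug->B
Char 3 ('D'): step: R->0, L->6 (L advanced); D->plug->D->R->B->L->H->refl->A->L'->D->R'->C->plug->B
Char 4 ('E'): step: R->1, L=6; E->plug->E->R->B->L->H->refl->A->L'->D->R'->D->plug->D
Char 5 ('A'): step: R->2, L=6; A->plug->A->R->B->L->H->refl->A->L'->D->R'->E->plug->E
Char 6 ('G'): step: R->3, L=6; G->plug->G->R->D->L->A->refl->H->L'->B->R'->B->plug->C
Char 7 ('H'): step: R->4, L=6; H->plug->H->R->F->L->C->refl->F->L'->G->R'->B->plug->C

C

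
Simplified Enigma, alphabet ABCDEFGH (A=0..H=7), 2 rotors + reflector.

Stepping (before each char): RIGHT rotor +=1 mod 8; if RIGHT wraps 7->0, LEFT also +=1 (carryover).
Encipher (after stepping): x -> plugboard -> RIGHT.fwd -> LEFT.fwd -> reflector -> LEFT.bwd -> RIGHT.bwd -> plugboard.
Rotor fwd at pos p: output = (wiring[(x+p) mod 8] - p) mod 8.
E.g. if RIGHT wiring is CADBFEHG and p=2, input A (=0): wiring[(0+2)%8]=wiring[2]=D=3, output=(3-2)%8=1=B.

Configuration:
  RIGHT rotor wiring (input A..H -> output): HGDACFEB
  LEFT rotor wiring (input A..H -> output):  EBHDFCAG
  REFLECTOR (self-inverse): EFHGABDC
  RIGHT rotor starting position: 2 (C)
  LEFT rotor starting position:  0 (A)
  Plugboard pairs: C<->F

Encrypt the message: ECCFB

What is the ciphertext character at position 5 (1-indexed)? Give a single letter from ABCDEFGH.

Char 1 ('E'): step: R->3, L=0; E->plug->E->R->G->L->A->refl->E->L'->A->R'->H->plug->H
Char 2 ('C'): step: R->4, L=0; C->plug->F->R->C->L->H->refl->C->L'->F->R'->D->plug->D
Char 3 ('C'): step: R->5, L=0; C->plug->F->R->G->L->A->refl->E->L'->A->R'->A->plug->A
Char 4 ('F'): step: R->6, L=0; F->plug->C->R->B->L->B->refl->F->L'->E->R'->G->plug->G
Char 5 ('B'): step: R->7, L=0; B->plug->B->R->A->L->E->refl->A->L'->G->R'->G->plug->G

G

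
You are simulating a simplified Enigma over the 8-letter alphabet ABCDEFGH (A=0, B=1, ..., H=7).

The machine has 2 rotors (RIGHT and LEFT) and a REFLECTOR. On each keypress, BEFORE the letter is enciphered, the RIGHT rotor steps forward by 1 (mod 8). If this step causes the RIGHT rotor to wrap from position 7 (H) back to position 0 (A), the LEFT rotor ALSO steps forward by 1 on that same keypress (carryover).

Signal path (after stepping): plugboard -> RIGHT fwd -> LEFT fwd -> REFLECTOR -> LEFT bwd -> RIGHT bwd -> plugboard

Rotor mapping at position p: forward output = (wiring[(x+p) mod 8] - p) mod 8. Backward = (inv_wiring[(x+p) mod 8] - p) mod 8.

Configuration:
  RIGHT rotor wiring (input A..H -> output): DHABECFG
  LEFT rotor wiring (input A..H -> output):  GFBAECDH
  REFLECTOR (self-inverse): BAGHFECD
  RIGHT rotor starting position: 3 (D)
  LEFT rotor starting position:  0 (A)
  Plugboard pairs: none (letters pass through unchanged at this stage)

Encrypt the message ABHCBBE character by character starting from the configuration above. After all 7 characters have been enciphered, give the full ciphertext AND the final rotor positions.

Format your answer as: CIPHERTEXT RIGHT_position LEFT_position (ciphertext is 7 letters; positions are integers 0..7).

Char 1 ('A'): step: R->4, L=0; A->plug->A->R->A->L->G->refl->C->L'->F->R'->H->plug->H
Char 2 ('B'): step: R->5, L=0; B->plug->B->R->A->L->G->refl->C->L'->F->R'->A->plug->A
Char 3 ('H'): step: R->6, L=0; H->plug->H->R->E->L->E->refl->F->L'->B->R'->D->plug->D
Char 4 ('C'): step: R->7, L=0; C->plug->C->R->A->L->G->refl->C->L'->F->R'->F->plug->F
Char 5 ('B'): step: R->0, L->1 (L advanced); B->plug->B->R->H->L->F->refl->E->L'->A->R'->C->plug->C
Char 6 ('B'): step: R->1, L=1; B->plug->B->R->H->L->F->refl->E->L'->A->R'->C->plug->C
Char 7 ('E'): step: R->2, L=1; E->plug->E->R->D->L->D->refl->H->L'->C->R'->C->plug->C
Final: ciphertext=HADFCCC, RIGHT=2, LEFT=1

Answer: HADFCCC 2 1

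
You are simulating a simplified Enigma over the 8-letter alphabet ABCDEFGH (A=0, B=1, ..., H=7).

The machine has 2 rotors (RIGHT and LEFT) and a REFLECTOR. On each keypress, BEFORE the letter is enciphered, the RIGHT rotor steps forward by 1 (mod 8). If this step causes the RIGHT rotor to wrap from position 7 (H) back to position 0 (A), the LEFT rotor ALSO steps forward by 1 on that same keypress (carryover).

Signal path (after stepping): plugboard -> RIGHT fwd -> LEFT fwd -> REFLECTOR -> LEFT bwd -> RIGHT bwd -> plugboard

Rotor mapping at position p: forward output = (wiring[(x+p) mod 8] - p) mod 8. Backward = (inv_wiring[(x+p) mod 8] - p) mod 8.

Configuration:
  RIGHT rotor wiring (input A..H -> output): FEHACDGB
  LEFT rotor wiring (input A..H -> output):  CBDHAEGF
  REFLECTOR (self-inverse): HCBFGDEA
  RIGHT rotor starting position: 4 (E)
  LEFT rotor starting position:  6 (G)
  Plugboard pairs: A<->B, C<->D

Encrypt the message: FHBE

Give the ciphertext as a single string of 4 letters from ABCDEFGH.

Char 1 ('F'): step: R->5, L=6; F->plug->F->R->C->L->E->refl->G->L'->H->R'->E->plug->E
Char 2 ('H'): step: R->6, L=6; H->plug->H->R->F->L->B->refl->C->L'->G->R'->D->plug->C
Char 3 ('B'): step: R->7, L=6; B->plug->A->R->C->L->E->refl->G->L'->H->R'->H->plug->H
Char 4 ('E'): step: R->0, L->7 (L advanced); E->plug->E->R->C->L->C->refl->B->L'->F->R'->A->plug->B

Answer: ECHB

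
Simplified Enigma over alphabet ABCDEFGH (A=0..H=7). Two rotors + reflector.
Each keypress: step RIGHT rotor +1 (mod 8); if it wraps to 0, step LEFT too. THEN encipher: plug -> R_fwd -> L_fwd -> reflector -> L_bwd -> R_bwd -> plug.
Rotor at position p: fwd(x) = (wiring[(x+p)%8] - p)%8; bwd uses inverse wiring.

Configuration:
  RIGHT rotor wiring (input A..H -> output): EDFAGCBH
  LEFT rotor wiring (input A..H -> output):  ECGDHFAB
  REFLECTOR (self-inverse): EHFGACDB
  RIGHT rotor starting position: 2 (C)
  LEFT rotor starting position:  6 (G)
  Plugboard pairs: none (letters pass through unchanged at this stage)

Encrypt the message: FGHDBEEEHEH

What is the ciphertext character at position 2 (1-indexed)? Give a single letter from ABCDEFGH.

Char 1 ('F'): step: R->3, L=6; F->plug->F->R->B->L->D->refl->G->L'->C->R'->H->plug->H
Char 2 ('G'): step: R->4, L=6; G->plug->G->R->B->L->D->refl->G->L'->C->R'->A->plug->A

A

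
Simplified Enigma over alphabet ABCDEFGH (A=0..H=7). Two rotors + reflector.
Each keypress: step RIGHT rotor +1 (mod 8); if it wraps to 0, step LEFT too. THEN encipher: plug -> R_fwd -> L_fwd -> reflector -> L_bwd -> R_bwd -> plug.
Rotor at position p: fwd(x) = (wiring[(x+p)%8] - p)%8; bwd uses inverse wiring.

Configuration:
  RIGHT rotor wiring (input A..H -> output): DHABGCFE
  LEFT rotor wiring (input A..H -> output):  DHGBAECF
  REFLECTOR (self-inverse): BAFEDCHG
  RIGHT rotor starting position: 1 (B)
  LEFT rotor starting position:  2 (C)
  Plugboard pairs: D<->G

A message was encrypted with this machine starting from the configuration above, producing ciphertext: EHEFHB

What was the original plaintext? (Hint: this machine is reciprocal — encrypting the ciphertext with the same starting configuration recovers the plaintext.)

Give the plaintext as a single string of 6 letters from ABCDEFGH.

Char 1 ('E'): step: R->2, L=2; E->plug->E->R->D->L->C->refl->F->L'->H->R'->B->plug->B
Char 2 ('H'): step: R->3, L=2; H->plug->H->R->F->L->D->refl->E->L'->A->R'->F->plug->F
Char 3 ('E'): step: R->4, L=2; E->plug->E->R->H->L->F->refl->C->L'->D->R'->F->plug->F
Char 4 ('F'): step: R->5, L=2; F->plug->F->R->D->L->C->refl->F->L'->H->R'->C->plug->C
Char 5 ('H'): step: R->6, L=2; H->plug->H->R->E->L->A->refl->B->L'->G->R'->B->plug->B
Char 6 ('B'): step: R->7, L=2; B->plug->B->R->E->L->A->refl->B->L'->G->R'->H->plug->H

Answer: BFFCBH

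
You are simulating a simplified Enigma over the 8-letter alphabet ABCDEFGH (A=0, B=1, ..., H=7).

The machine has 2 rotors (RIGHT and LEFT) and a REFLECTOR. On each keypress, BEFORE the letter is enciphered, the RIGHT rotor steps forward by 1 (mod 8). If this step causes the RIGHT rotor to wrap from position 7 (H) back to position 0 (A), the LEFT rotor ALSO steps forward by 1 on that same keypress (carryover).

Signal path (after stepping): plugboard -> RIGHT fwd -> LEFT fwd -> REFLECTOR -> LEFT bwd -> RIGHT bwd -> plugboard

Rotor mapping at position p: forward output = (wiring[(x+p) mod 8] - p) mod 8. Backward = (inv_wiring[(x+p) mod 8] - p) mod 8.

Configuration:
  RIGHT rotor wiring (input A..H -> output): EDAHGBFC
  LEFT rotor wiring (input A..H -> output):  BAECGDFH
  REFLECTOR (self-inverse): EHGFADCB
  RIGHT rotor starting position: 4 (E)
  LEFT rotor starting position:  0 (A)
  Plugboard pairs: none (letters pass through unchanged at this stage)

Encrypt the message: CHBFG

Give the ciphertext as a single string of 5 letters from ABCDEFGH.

Answer: EBHBH

Derivation:
Char 1 ('C'): step: R->5, L=0; C->plug->C->R->F->L->D->refl->F->L'->G->R'->E->plug->E
Char 2 ('H'): step: R->6, L=0; H->plug->H->R->D->L->C->refl->G->L'->E->R'->B->plug->B
Char 3 ('B'): step: R->7, L=0; B->plug->B->R->F->L->D->refl->F->L'->G->R'->H->plug->H
Char 4 ('F'): step: R->0, L->1 (L advanced); F->plug->F->R->B->L->D->refl->F->L'->D->R'->B->plug->B
Char 5 ('G'): step: R->1, L=1; G->plug->G->R->B->L->D->refl->F->L'->D->R'->H->plug->H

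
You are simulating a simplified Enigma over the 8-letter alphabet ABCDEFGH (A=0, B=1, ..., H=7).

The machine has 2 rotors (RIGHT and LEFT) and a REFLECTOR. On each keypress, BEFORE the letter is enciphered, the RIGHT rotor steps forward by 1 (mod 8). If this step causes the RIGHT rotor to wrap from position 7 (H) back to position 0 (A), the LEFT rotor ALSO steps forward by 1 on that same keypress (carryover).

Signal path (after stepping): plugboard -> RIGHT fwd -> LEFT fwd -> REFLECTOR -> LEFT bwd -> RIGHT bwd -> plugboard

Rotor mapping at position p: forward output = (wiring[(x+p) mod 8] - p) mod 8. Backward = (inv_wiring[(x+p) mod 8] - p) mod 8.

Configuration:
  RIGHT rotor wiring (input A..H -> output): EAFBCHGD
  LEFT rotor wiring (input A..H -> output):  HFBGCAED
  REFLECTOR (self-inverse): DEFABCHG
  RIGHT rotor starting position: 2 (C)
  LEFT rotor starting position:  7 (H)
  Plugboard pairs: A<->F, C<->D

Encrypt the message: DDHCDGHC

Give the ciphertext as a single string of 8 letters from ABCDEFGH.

Char 1 ('D'): step: R->3, L=7; D->plug->C->R->E->L->H->refl->G->L'->C->R'->H->plug->H
Char 2 ('D'): step: R->4, L=7; D->plug->C->R->C->L->G->refl->H->L'->E->R'->F->plug->A
Char 3 ('H'): step: R->5, L=7; H->plug->H->R->F->L->D->refl->A->L'->B->R'->B->plug->B
Char 4 ('C'): step: R->6, L=7; C->plug->D->R->C->L->G->refl->H->L'->E->R'->G->plug->G
Char 5 ('D'): step: R->7, L=7; D->plug->C->R->B->L->A->refl->D->L'->F->R'->B->plug->B
Char 6 ('G'): step: R->0, L->0 (L advanced); G->plug->G->R->G->L->E->refl->B->L'->C->R'->E->plug->E
Char 7 ('H'): step: R->1, L=0; H->plug->H->R->D->L->G->refl->H->L'->A->R'->C->plug->D
Char 8 ('C'): step: R->2, L=0; C->plug->D->R->F->L->A->refl->D->L'->H->R'->B->plug->B

Answer: HABGBEDB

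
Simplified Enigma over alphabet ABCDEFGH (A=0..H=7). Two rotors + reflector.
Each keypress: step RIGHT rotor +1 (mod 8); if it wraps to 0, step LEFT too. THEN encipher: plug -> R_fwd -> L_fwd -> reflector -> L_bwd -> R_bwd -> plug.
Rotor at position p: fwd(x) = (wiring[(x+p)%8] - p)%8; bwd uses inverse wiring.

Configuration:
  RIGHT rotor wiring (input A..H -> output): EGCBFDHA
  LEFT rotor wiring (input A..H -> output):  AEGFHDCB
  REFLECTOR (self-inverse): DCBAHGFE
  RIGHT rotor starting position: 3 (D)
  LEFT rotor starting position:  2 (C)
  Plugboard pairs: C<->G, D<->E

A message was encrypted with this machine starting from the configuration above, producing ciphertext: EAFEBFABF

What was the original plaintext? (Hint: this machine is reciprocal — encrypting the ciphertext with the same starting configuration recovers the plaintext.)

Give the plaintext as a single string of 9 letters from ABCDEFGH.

Answer: ABCGHGFHB

Derivation:
Char 1 ('E'): step: R->4, L=2; E->plug->D->R->E->L->A->refl->D->L'->B->R'->A->plug->A
Char 2 ('A'): step: R->5, L=2; A->plug->A->R->G->L->G->refl->F->L'->C->R'->B->plug->B
Char 3 ('F'): step: R->6, L=2; F->plug->F->R->D->L->B->refl->C->L'->H->R'->G->plug->C
Char 4 ('E'): step: R->7, L=2; E->plug->D->R->D->L->B->refl->C->L'->H->R'->C->plug->G
Char 5 ('B'): step: R->0, L->3 (L advanced); B->plug->B->R->G->L->B->refl->C->L'->A->R'->H->plug->H
Char 6 ('F'): step: R->1, L=3; F->plug->F->R->G->L->B->refl->C->L'->A->R'->C->plug->G
Char 7 ('A'): step: R->2, L=3; A->plug->A->R->A->L->C->refl->B->L'->G->R'->F->plug->F
Char 8 ('B'): step: R->3, L=3; B->plug->B->R->C->L->A->refl->D->L'->H->R'->H->plug->H
Char 9 ('F'): step: R->4, L=3; F->plug->F->R->C->L->A->refl->D->L'->H->R'->B->plug->B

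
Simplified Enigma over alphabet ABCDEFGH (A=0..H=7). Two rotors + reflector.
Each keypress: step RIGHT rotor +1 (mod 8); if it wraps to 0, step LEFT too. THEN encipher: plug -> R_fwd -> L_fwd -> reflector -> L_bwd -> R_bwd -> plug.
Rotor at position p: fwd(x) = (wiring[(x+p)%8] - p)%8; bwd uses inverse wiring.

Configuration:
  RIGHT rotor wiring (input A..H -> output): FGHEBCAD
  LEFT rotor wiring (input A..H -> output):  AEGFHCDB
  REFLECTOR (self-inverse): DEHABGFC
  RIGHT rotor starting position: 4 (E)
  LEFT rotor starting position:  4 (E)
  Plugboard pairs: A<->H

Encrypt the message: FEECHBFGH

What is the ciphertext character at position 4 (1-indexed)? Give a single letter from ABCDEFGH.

Char 1 ('F'): step: R->5, L=4; F->plug->F->R->C->L->H->refl->C->L'->G->R'->C->plug->C
Char 2 ('E'): step: R->6, L=4; E->plug->E->R->B->L->G->refl->F->L'->D->R'->G->plug->G
Char 3 ('E'): step: R->7, L=4; E->plug->E->R->F->L->A->refl->D->L'->A->R'->D->plug->D
Char 4 ('C'): step: R->0, L->5 (L advanced); C->plug->C->R->H->L->C->refl->H->L'->E->R'->D->plug->D

D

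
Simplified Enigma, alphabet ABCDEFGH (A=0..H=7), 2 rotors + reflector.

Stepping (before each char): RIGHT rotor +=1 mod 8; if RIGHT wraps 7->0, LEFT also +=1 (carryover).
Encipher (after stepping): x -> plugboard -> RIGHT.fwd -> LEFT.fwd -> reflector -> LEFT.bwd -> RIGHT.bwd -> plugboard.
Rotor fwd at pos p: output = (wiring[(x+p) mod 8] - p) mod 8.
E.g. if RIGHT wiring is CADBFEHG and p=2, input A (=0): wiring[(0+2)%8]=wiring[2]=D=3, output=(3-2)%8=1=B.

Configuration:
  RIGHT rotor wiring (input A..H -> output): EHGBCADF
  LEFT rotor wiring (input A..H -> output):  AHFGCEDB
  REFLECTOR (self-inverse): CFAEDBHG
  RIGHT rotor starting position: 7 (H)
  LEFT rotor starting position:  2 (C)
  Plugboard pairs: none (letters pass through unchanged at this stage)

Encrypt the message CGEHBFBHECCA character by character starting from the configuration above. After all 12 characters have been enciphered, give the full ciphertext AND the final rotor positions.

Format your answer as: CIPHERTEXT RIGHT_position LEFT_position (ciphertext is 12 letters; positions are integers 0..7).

Answer: FDABDGFGFFGH 3 4

Derivation:
Char 1 ('C'): step: R->0, L->3 (L advanced); C->plug->C->R->G->L->E->refl->D->L'->A->R'->F->plug->F
Char 2 ('G'): step: R->1, L=3; G->plug->G->R->E->L->G->refl->H->L'->B->R'->D->plug->D
Char 3 ('E'): step: R->2, L=3; E->plug->E->R->B->L->H->refl->G->L'->E->R'->A->plug->A
Char 4 ('H'): step: R->3, L=3; H->plug->H->R->D->L->A->refl->C->L'->H->R'->B->plug->B
Char 5 ('B'): step: R->4, L=3; B->plug->B->R->E->L->G->refl->H->L'->B->R'->D->plug->D
Char 6 ('F'): step: R->5, L=3; F->plug->F->R->B->L->H->refl->G->L'->E->R'->G->plug->G
Char 7 ('B'): step: R->6, L=3; B->plug->B->R->H->L->C->refl->A->L'->D->R'->F->plug->F
Char 8 ('H'): step: R->7, L=3; H->plug->H->R->E->L->G->refl->H->L'->B->R'->G->plug->G
Char 9 ('E'): step: R->0, L->4 (L advanced); E->plug->E->R->C->L->H->refl->G->L'->A->R'->F->plug->F
Char 10 ('C'): step: R->1, L=4; C->plug->C->R->A->L->G->refl->H->L'->C->R'->F->plug->F
Char 11 ('C'): step: R->2, L=4; C->plug->C->R->A->L->G->refl->H->L'->C->R'->G->plug->G
Char 12 ('A'): step: R->3, L=4; A->plug->A->R->G->L->B->refl->F->L'->D->R'->H->plug->H
Final: ciphertext=FDABDGFGFFGH, RIGHT=3, LEFT=4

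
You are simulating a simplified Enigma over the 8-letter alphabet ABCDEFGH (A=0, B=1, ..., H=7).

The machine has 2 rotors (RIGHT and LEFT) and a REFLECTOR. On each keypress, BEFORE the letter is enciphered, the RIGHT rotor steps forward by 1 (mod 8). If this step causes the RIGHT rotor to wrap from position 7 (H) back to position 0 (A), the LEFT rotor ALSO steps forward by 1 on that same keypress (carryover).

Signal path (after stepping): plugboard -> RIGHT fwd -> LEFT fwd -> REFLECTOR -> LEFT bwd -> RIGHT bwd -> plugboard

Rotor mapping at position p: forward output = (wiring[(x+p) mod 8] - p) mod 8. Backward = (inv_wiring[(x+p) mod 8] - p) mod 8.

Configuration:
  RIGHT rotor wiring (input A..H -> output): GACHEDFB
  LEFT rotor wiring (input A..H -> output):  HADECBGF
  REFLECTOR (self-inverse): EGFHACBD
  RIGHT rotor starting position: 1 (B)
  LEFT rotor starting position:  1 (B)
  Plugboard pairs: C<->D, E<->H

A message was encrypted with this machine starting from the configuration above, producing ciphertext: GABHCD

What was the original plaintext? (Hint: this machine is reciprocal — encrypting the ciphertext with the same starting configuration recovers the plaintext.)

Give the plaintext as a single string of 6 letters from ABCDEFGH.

Answer: EHEEDF

Derivation:
Char 1 ('G'): step: R->2, L=1; G->plug->G->R->E->L->A->refl->E->L'->G->R'->H->plug->E
Char 2 ('A'): step: R->3, L=1; A->plug->A->R->E->L->A->refl->E->L'->G->R'->E->plug->H
Char 3 ('B'): step: R->4, L=1; B->plug->B->R->H->L->G->refl->B->L'->D->R'->H->plug->E
Char 4 ('H'): step: R->5, L=1; H->plug->E->R->D->L->B->refl->G->L'->H->R'->H->plug->E
Char 5 ('C'): step: R->6, L=1; C->plug->D->R->C->L->D->refl->H->L'->A->R'->C->plug->D
Char 6 ('D'): step: R->7, L=1; D->plug->C->R->B->L->C->refl->F->L'->F->R'->F->plug->F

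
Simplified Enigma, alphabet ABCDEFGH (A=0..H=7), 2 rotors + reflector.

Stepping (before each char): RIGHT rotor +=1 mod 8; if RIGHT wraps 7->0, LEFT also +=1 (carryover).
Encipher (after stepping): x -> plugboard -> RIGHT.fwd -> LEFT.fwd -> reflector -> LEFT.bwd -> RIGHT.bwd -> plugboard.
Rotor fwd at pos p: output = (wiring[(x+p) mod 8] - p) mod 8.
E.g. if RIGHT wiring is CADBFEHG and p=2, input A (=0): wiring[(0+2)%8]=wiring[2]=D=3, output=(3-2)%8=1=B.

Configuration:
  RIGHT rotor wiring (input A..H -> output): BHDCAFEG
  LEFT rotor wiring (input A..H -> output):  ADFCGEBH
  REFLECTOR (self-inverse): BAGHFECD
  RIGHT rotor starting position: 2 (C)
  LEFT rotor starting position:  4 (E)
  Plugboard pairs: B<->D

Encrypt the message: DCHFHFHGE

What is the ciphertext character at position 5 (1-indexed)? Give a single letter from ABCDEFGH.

Char 1 ('D'): step: R->3, L=4; D->plug->B->R->F->L->H->refl->D->L'->D->R'->E->plug->E
Char 2 ('C'): step: R->4, L=4; C->plug->C->R->A->L->C->refl->G->L'->H->R'->G->plug->G
Char 3 ('H'): step: R->5, L=4; H->plug->H->R->D->L->D->refl->H->L'->F->R'->G->plug->G
Char 4 ('F'): step: R->6, L=4; F->plug->F->R->E->L->E->refl->F->L'->C->R'->G->plug->G
Char 5 ('H'): step: R->7, L=4; H->plug->H->R->F->L->H->refl->D->L'->D->R'->E->plug->E

E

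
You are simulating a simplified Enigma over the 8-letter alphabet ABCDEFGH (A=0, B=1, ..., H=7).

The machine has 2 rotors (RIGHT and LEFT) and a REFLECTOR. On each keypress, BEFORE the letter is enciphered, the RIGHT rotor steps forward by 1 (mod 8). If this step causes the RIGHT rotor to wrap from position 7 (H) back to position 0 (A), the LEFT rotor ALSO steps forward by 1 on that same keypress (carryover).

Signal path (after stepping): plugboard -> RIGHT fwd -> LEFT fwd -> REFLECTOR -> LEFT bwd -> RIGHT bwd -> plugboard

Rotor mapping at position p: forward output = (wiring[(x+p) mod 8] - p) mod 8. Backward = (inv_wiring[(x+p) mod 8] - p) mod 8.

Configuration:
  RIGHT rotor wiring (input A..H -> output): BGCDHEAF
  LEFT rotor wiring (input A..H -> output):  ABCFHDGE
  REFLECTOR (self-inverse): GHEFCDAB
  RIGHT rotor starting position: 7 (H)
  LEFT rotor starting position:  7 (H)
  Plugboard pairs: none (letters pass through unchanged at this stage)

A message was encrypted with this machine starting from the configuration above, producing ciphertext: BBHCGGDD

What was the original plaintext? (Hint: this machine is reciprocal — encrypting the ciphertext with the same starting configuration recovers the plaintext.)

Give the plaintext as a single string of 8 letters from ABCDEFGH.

Answer: GGBBBCHG

Derivation:
Char 1 ('B'): step: R->0, L->0 (L advanced); B->plug->B->R->G->L->G->refl->A->L'->A->R'->G->plug->G
Char 2 ('B'): step: R->1, L=0; B->plug->B->R->B->L->B->refl->H->L'->E->R'->G->plug->G
Char 3 ('H'): step: R->2, L=0; H->plug->H->R->E->L->H->refl->B->L'->B->R'->B->plug->B
Char 4 ('C'): step: R->3, L=0; C->plug->C->R->B->L->B->refl->H->L'->E->R'->B->plug->B
Char 5 ('G'): step: R->4, L=0; G->plug->G->R->G->L->G->refl->A->L'->A->R'->B->plug->B
Char 6 ('G'): step: R->5, L=0; G->plug->G->R->G->L->G->refl->A->L'->A->R'->C->plug->C
Char 7 ('D'): step: R->6, L=0; D->plug->D->R->A->L->A->refl->G->L'->G->R'->H->plug->H
Char 8 ('D'): step: R->7, L=0; D->plug->D->R->D->L->F->refl->D->L'->F->R'->G->plug->G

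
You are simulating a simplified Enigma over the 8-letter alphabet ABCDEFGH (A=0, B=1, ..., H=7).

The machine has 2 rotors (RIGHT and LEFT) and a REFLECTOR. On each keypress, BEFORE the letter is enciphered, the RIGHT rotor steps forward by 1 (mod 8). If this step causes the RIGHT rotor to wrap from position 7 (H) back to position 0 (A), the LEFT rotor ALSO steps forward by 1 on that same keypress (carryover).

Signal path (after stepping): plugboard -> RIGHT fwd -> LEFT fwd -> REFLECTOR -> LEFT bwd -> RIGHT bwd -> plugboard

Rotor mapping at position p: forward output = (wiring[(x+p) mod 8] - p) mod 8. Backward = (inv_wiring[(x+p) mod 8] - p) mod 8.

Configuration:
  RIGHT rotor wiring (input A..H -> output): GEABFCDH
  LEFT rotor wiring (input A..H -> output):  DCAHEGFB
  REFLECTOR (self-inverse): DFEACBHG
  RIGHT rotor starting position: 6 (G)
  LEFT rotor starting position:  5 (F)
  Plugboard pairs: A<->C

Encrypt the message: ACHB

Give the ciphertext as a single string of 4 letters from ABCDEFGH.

Answer: DAFE

Derivation:
Char 1 ('A'): step: R->7, L=5; A->plug->C->R->F->L->D->refl->A->L'->B->R'->D->plug->D
Char 2 ('C'): step: R->0, L->6 (L advanced); C->plug->A->R->G->L->G->refl->H->L'->A->R'->C->plug->A
Char 3 ('H'): step: R->1, L=6; H->plug->H->R->F->L->B->refl->F->L'->C->R'->F->plug->F
Char 4 ('B'): step: R->2, L=6; B->plug->B->R->H->L->A->refl->D->L'->B->R'->E->plug->E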